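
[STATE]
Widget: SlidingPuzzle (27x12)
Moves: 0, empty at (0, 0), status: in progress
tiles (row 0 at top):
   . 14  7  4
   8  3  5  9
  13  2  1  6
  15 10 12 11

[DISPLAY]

┌────┬────┬────┬────┐      
│    │ 14 │  7 │  4 │      
├────┼────┼────┼────┤      
│  8 │  3 │  5 │  9 │      
├────┼────┼────┼────┤      
│ 13 │  2 │  1 │  6 │      
├────┼────┼────┼────┤      
│ 15 │ 10 │ 12 │ 11 │      
└────┴────┴────┴────┘      
Moves: 0                   
                           
                           


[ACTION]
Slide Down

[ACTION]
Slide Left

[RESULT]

┌────┬────┬────┬────┐      
│ 14 │    │  7 │  4 │      
├────┼────┼────┼────┤      
│  8 │  3 │  5 │  9 │      
├────┼────┼────┼────┤      
│ 13 │  2 │  1 │  6 │      
├────┼────┼────┼────┤      
│ 15 │ 10 │ 12 │ 11 │      
└────┴────┴────┴────┘      
Moves: 1                   
                           
                           


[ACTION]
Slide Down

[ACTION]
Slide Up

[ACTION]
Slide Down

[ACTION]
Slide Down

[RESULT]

┌────┬────┬────┬────┐      
│ 14 │    │  7 │  4 │      
├────┼────┼────┼────┤      
│  8 │  3 │  5 │  9 │      
├────┼────┼────┼────┤      
│ 13 │  2 │  1 │  6 │      
├────┼────┼────┼────┤      
│ 15 │ 10 │ 12 │ 11 │      
└────┴────┴────┴────┘      
Moves: 3                   
                           
                           


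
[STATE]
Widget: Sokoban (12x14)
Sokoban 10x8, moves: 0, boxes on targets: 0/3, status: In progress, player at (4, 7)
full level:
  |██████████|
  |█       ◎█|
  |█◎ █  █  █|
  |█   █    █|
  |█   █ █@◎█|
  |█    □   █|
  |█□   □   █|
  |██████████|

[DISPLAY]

██████████  
█       ◎█  
█◎ █  █  █  
█   █    █  
█   █ █@◎█  
█    □   █  
█□   □   █  
██████████  
Moves: 0  0/
            
            
            
            
            


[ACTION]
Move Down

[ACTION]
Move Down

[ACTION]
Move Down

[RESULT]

██████████  
█       ◎█  
█◎ █  █  █  
█   █    █  
█   █ █ ◎█  
█    □   █  
█□   □ @ █  
██████████  
Moves: 2  0/
            
            
            
            
            


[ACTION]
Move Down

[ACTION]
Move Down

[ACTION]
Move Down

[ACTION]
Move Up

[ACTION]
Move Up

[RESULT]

██████████  
█       ◎█  
█◎ █  █  █  
█   █    █  
█   █ █@◎█  
█    □   █  
█□   □   █  
██████████  
Moves: 4  0/
            
            
            
            
            


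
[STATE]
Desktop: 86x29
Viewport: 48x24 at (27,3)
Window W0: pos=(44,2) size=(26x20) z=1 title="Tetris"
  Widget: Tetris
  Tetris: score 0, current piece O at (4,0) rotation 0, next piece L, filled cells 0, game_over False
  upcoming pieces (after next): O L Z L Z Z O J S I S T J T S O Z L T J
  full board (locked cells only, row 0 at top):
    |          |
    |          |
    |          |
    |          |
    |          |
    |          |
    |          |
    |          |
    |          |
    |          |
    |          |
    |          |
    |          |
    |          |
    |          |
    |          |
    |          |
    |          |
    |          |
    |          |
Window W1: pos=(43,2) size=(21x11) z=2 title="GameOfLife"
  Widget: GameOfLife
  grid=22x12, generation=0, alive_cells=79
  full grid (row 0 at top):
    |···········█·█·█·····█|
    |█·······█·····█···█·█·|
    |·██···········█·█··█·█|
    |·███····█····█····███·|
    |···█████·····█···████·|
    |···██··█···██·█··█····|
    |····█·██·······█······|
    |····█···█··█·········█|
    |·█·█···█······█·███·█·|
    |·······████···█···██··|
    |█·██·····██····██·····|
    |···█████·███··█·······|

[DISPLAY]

                ┃ GameOfLife        ┃     ┃     
                ┠───────────────────┨─────┨     
                ┃Gen: 0             ┃     ┃     
                ┃███····█····█····██┃     ┃     
                ┃··█████·····█···███┃     ┃     
                ┃··██··█···██·█··█··┃     ┃     
                ┃···█·██·······█····┃     ┃     
                ┃···█···█··█········┃     ┃     
                ┃█·█···█······█·███·┃     ┃     
                ┗━━━━━━━━━━━━━━━━━━━┛     ┃     
                 ┃          │             ┃     
                 ┃          │             ┃     
                 ┃          │             ┃     
                 ┃          │             ┃     
                 ┃          │             ┃     
                 ┃          │             ┃     
                 ┃          │             ┃     
                 ┃          │             ┃     
                 ┗━━━━━━━━━━━━━━━━━━━━━━━━┛     
                                                
                                                
                                                
                                                
                                                


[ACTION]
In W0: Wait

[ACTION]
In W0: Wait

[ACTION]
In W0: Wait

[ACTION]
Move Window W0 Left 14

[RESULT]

   ┃ Tetris     ┃ GameOfLife        ┃           
   ┠────────────┠───────────────────┨           
   ┃    ▓▓    │N┃Gen: 0             ┃           
   ┃          │ ┃███····█····█····██┃           
   ┃          │▒┃··█████·····█···███┃           
   ┃          │ ┃··██··█···██·█··█··┃           
   ┃          │ ┃···█·██·······█····┃           
   ┃          │ ┃···█···█··█········┃           
   ┃          │S┃█·█···█······█·███·┃           
   ┃          │0┗━━━━━━━━━━━━━━━━━━━┛           
   ┃          │             ┃                   
   ┃          │             ┃                   
   ┃          │             ┃                   
   ┃          │             ┃                   
   ┃          │             ┃                   
   ┃          │             ┃                   
   ┃          │             ┃                   
   ┃          │             ┃                   
   ┗━━━━━━━━━━━━━━━━━━━━━━━━┛                   
                                                
                                                
                                                
                                                
                                                


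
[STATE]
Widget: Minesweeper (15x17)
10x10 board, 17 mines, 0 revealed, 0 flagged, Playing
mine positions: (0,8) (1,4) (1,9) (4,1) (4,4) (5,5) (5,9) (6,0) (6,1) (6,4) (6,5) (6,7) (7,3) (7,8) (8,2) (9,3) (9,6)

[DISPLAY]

■■■■■■■■■■     
■■■■■■■■■■     
■■■■■■■■■■     
■■■■■■■■■■     
■■■■■■■■■■     
■■■■■■■■■■     
■■■■■■■■■■     
■■■■■■■■■■     
■■■■■■■■■■     
■■■■■■■■■■     
               
               
               
               
               
               
               


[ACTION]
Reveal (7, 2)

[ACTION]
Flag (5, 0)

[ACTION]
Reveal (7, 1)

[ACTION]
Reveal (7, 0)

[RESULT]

■■■■■■■■■■     
■■■■■■■■■■     
■■■■■■■■■■     
■■■■■■■■■■     
■■■■■■■■■■     
⚑■■■■■■■■■     
■■■■■■■■■■     
233■■■■■■■     
■■■■■■■■■■     
■■■■■■■■■■     
               
               
               
               
               
               
               


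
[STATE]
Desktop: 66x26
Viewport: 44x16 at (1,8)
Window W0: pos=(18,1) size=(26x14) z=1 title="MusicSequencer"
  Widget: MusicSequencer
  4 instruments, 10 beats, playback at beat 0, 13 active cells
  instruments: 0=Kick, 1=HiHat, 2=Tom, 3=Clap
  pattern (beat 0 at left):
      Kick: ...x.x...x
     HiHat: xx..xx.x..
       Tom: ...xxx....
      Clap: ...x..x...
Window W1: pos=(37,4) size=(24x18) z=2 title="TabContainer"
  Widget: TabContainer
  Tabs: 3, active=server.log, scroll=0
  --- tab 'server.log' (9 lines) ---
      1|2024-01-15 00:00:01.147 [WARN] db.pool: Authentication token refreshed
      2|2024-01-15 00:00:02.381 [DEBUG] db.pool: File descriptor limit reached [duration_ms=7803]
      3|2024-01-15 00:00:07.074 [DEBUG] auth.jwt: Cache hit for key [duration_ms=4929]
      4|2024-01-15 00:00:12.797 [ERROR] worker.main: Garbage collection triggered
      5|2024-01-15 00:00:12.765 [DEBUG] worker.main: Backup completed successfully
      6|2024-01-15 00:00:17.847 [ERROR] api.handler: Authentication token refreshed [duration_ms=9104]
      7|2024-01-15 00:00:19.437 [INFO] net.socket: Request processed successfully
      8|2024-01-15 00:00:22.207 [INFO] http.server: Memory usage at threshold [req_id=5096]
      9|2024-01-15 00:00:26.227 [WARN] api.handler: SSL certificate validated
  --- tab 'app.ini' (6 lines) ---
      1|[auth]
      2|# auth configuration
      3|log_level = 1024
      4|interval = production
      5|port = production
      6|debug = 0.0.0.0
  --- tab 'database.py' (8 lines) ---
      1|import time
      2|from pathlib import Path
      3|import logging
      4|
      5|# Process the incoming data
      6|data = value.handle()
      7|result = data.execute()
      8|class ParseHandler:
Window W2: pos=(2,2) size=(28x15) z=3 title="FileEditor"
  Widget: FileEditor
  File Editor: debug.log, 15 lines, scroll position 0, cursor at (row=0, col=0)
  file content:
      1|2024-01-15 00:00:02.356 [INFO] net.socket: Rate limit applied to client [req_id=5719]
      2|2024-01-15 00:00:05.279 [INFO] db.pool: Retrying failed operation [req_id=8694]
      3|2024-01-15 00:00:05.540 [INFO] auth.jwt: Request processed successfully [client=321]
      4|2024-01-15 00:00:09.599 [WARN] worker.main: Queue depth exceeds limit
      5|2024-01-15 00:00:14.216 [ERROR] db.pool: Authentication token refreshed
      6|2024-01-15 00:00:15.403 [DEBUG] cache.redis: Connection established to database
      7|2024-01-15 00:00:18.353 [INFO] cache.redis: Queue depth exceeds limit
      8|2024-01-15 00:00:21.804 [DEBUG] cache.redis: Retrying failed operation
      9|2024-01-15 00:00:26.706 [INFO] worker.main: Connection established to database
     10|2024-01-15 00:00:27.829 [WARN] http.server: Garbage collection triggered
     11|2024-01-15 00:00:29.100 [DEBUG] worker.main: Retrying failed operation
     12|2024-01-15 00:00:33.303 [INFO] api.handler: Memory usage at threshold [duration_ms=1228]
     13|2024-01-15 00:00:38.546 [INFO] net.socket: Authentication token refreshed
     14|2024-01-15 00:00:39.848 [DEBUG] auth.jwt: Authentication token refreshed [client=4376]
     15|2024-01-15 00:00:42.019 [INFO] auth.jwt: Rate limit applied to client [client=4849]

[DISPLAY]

 ┃2024-01-15 00:00:09.599 [░┃·█···  ┃───────
 ┃2024-01-15 00:00:14.216 [░┃       ┃2024-01
 ┃2024-01-15 00:00:15.403 [░┃       ┃2024-01
 ┃2024-01-15 00:00:18.353 [░┃       ┃2024-01
 ┃2024-01-15 00:00:21.804 [░┃       ┃2024-01
 ┃2024-01-15 00:00:26.706 [░┃       ┃2024-01
 ┃2024-01-15 00:00:27.829 [░┃━━━━━━━┃2024-01
 ┃2024-01-15 00:00:29.100 [▼┃       ┃2024-01
 ┗━━━━━━━━━━━━━━━━━━━━━━━━━━┛       ┃2024-01
                                    ┃2024-01
                                    ┃       
                                    ┃       
                                    ┃       
                                    ┗━━━━━━━
                                            
                                            


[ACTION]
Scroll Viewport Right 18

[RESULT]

:09.599 [░┃·█···  ┃──────────────────────┃  
:14.216 [░┃       ┃2024-01-15 00:00:01.14┃  
:15.403 [░┃       ┃2024-01-15 00:00:02.38┃  
:18.353 [░┃       ┃2024-01-15 00:00:07.07┃  
:21.804 [░┃       ┃2024-01-15 00:00:12.79┃  
:26.706 [░┃       ┃2024-01-15 00:00:12.76┃  
:27.829 [░┃━━━━━━━┃2024-01-15 00:00:17.84┃  
:29.100 [▼┃       ┃2024-01-15 00:00:19.43┃  
━━━━━━━━━━┛       ┃2024-01-15 00:00:22.20┃  
                  ┃2024-01-15 00:00:26.22┃  
                  ┃                      ┃  
                  ┃                      ┃  
                  ┃                      ┃  
                  ┗━━━━━━━━━━━━━━━━━━━━━━┛  
                                            
                                            


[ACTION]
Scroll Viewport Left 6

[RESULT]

 00:00:09.599 [░┃·█···  ┃───────────────────
 00:00:14.216 [░┃       ┃2024-01-15 00:00:01
 00:00:15.403 [░┃       ┃2024-01-15 00:00:02
 00:00:18.353 [░┃       ┃2024-01-15 00:00:07
 00:00:21.804 [░┃       ┃2024-01-15 00:00:12
 00:00:26.706 [░┃       ┃2024-01-15 00:00:12
 00:00:27.829 [░┃━━━━━━━┃2024-01-15 00:00:17
 00:00:29.100 [▼┃       ┃2024-01-15 00:00:19
━━━━━━━━━━━━━━━━┛       ┃2024-01-15 00:00:22
                        ┃2024-01-15 00:00:26
                        ┃                   
                        ┃                   
                        ┃                   
                        ┗━━━━━━━━━━━━━━━━━━━
                                            
                                            


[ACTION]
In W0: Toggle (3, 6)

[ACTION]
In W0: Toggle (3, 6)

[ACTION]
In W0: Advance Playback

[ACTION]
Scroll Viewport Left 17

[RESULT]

  ┃2024-01-15 00:00:09.599 [░┃·█···  ┃──────
  ┃2024-01-15 00:00:14.216 [░┃       ┃2024-0
  ┃2024-01-15 00:00:15.403 [░┃       ┃2024-0
  ┃2024-01-15 00:00:18.353 [░┃       ┃2024-0
  ┃2024-01-15 00:00:21.804 [░┃       ┃2024-0
  ┃2024-01-15 00:00:26.706 [░┃       ┃2024-0
  ┃2024-01-15 00:00:27.829 [░┃━━━━━━━┃2024-0
  ┃2024-01-15 00:00:29.100 [▼┃       ┃2024-0
  ┗━━━━━━━━━━━━━━━━━━━━━━━━━━┛       ┃2024-0
                                     ┃2024-0
                                     ┃      
                                     ┃      
                                     ┃      
                                     ┗━━━━━━
                                            
                                            


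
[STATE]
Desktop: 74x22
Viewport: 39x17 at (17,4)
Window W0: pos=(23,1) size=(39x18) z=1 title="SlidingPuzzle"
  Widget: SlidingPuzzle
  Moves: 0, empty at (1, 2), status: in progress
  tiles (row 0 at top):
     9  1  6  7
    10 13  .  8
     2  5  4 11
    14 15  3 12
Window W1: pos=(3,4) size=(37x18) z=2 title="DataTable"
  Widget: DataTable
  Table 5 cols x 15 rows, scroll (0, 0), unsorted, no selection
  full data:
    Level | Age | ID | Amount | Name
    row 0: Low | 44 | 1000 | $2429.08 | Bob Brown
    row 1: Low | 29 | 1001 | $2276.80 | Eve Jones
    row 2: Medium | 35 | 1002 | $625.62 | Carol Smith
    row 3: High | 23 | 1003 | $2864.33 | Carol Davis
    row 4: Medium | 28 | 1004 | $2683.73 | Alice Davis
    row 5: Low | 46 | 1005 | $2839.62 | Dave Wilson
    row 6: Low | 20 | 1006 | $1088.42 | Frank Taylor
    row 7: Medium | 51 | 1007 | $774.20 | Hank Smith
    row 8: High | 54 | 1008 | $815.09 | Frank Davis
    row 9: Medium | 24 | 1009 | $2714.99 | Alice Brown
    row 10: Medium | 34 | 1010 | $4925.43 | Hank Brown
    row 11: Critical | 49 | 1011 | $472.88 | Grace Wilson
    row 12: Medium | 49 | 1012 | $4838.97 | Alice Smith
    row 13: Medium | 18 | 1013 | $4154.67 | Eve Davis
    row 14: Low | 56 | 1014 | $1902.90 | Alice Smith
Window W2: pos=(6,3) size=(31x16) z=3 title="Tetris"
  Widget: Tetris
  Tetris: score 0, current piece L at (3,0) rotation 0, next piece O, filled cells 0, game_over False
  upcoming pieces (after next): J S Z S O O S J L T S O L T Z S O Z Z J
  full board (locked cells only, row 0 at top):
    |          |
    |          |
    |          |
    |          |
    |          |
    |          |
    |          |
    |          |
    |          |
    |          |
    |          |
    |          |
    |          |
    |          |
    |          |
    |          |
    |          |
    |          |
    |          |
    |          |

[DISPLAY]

                   ┃━━┓────┐           
───────────────────┨  ┃  7 │           
│Next:             ┃──┨────┤           
│▓▓                ┃  ┃  8 │           
│▓▓                ┃──┃────┤           
│                  ┃ow┃ 11 │           
│                  ┃ne┃────┤           
│                  ┃Sm┃ 12 │           
│Score:            ┃Da┃────┘           
│0                 ┃Da┃                
│                  ┃il┃                
│                  ┃Ta┃                
│                  ┃mi┃                
│                  ┃Da┃                
━━━━━━━━━━━━━━━━━━━┛Br┃━━━━━━━━━━━━━━━━
1010│$4925.43│Hank Bro┃                
1011│$472.88 │Grace Wi┃                


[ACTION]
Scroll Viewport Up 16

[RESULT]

                                       
      ┏━━━━━━━━━━━━━━━━━━━━━━━━━━━━━━━━
      ┃ SlidingPuzzle                  
━━━━━━━━━━━━━━━━━━━┓───────────────────
                   ┃━━┓────┐           
───────────────────┨  ┃  7 │           
│Next:             ┃──┨────┤           
│▓▓                ┃  ┃  8 │           
│▓▓                ┃──┃────┤           
│                  ┃ow┃ 11 │           
│                  ┃ne┃────┤           
│                  ┃Sm┃ 12 │           
│Score:            ┃Da┃────┘           
│0                 ┃Da┃                
│                  ┃il┃                
│                  ┃Ta┃                
│                  ┃mi┃                


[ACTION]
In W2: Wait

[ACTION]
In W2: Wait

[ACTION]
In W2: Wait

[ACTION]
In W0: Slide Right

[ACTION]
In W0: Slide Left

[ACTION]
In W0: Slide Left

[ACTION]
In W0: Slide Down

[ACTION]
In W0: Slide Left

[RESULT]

                                       
      ┏━━━━━━━━━━━━━━━━━━━━━━━━━━━━━━━━
      ┃ SlidingPuzzle                  
━━━━━━━━━━━━━━━━━━━┓───────────────────
                   ┃━━┓────┐           
───────────────────┨  ┃    │           
│Next:             ┃──┨────┤           
│▓▓                ┃  ┃  7 │           
│▓▓                ┃──┃────┤           
│                  ┃ow┃ 11 │           
│                  ┃ne┃────┤           
│                  ┃Sm┃ 12 │           
│Score:            ┃Da┃────┘           
│0                 ┃Da┃                
│                  ┃il┃                
│                  ┃Ta┃                
│                  ┃mi┃                


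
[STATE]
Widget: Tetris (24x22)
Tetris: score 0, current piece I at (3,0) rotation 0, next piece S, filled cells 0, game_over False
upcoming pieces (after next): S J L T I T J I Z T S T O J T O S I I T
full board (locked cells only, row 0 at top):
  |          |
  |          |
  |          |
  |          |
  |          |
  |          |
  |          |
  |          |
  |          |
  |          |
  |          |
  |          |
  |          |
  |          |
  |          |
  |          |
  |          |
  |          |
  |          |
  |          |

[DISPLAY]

   ████   │Next:        
          │ ░░          
          │░░           
          │             
          │             
          │             
          │Score:       
          │0            
          │             
          │             
          │             
          │             
          │             
          │             
          │             
          │             
          │             
          │             
          │             
          │             
          │             
          │             


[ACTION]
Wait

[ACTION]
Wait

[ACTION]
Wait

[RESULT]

          │Next:        
          │ ░░          
          │░░           
   ████   │             
          │             
          │             
          │Score:       
          │0            
          │             
          │             
          │             
          │             
          │             
          │             
          │             
          │             
          │             
          │             
          │             
          │             
          │             
          │             


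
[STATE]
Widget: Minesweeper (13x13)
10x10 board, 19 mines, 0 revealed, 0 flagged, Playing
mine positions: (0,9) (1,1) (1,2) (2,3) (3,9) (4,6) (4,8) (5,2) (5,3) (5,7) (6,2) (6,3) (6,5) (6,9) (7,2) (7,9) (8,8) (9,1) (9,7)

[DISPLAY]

■■■■■■■■■■   
■■■■■■■■■■   
■■■■■■■■■■   
■■■■■■■■■■   
■■■■■■■■■■   
■■■■■■■■■■   
■■■■■■■■■■   
■■■■■■■■■■   
■■■■■■■■■■   
■■■■■■■■■■   
             
             
             


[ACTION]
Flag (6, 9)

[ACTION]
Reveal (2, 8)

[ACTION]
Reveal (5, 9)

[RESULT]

■■■■■■■■■■   
■■■■■■■■■■   
■■■■■■■■1■   
■■■■■■■■■■   
■■■■■■■■■■   
■■■■■■■■■2   
■■■■■■■■■⚑   
■■■■■■■■■■   
■■■■■■■■■■   
■■■■■■■■■■   
             
             
             


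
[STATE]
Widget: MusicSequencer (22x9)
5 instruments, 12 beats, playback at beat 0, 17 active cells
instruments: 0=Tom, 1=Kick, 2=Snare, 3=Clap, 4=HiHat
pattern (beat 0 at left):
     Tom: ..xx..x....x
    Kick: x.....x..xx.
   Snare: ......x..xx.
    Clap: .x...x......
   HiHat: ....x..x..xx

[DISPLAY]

      ▼12345678901    
   Tom··██··█····█    
  Kick█·····█··██·    
 Snare······█··██·    
  Clap·█···█······    
 HiHat····█··█··██    
                      
                      
                      


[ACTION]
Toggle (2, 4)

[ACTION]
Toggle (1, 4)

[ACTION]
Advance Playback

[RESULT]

      0▼2345678901    
   Tom··██··█····█    
  Kick█···█·█··██·    
 Snare····█·█··██·    
  Clap·█···█······    
 HiHat····█··█··██    
                      
                      
                      


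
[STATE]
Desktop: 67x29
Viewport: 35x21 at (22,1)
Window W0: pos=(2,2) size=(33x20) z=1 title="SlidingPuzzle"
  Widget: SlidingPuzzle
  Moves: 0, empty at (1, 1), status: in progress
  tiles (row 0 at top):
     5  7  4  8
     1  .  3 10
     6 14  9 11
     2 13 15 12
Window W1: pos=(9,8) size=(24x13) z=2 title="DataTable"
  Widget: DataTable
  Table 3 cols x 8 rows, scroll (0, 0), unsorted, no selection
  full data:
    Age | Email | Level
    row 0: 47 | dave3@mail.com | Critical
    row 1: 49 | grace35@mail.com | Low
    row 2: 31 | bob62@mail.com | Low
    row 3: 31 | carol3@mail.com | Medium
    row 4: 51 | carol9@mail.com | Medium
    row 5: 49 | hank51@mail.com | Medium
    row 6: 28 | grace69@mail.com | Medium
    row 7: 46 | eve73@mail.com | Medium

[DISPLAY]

                                   
━━━━━━━━━━━━┓                      
            ┃                      
────────────┨                      
─┐          ┃                      
 │          ┃                      
─┤          ┃                      
━━━━━━━━━━┓ ┃                      
          ┃ ┃                      
──────────┨ ┃                      
        │L┃ ┃                      
────────┼─┃ ┃                      
il.com  │C┃ ┃                      
mail.com│L┃ ┃                      
il.com  │L┃ ┃                      
ail.com │M┃ ┃                      
ail.com │M┃ ┃                      
ail.com │M┃ ┃                      
mail.com│M┃ ┃                      
━━━━━━━━━━┛ ┃                      
━━━━━━━━━━━━┛                      


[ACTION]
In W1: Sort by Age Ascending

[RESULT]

                                   
━━━━━━━━━━━━┓                      
            ┃                      
────────────┨                      
─┐          ┃                      
 │          ┃                      
─┤          ┃                      
━━━━━━━━━━┓ ┃                      
          ┃ ┃                      
──────────┨ ┃                      
        │L┃ ┃                      
────────┼─┃ ┃                      
mail.com│M┃ ┃                      
il.com  │L┃ ┃                      
ail.com │M┃ ┃                      
il.com  │M┃ ┃                      
il.com  │C┃ ┃                      
mail.com│L┃ ┃                      
ail.com │M┃ ┃                      
━━━━━━━━━━┛ ┃                      
━━━━━━━━━━━━┛                      


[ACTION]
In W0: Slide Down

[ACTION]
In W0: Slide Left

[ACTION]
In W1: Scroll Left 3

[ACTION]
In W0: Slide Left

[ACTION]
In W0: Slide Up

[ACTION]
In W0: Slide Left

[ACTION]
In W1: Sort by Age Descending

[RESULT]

                                   
━━━━━━━━━━━━┓                      
            ┃                      
────────────┨                      
─┐          ┃                      
 │          ┃                      
─┤          ┃                      
━━━━━━━━━━┓ ┃                      
          ┃ ┃                      
──────────┨ ┃                      
        │L┃ ┃                      
────────┼─┃ ┃                      
ail.com │M┃ ┃                      
mail.com│L┃ ┃                      
ail.com │M┃ ┃                      
il.com  │C┃ ┃                      
il.com  │M┃ ┃                      
il.com  │L┃ ┃                      
ail.com │M┃ ┃                      
━━━━━━━━━━┛ ┃                      
━━━━━━━━━━━━┛                      


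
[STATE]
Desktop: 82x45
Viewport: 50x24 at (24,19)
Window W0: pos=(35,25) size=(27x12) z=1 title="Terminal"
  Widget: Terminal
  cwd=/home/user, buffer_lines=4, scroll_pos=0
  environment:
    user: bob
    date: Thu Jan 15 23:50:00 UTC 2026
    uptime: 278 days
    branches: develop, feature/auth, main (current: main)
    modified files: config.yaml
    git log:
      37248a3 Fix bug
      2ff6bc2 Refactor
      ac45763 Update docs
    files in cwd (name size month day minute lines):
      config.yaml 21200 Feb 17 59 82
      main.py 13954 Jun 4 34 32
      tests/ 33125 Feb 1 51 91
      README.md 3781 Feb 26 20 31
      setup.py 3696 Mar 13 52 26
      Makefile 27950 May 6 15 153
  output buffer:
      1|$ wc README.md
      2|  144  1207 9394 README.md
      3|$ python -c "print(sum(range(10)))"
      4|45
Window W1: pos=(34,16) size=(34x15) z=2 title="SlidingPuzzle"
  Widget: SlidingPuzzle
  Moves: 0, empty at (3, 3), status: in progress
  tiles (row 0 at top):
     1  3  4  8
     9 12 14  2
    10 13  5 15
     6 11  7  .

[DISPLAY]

          ┃┌────┬────┬────┬────┐           ┃      
          ┃│  1 │  3 │  4 │  8 │           ┃      
          ┃├────┼────┼────┼────┤           ┃      
          ┃│  9 │ 12 │ 14 │  2 │           ┃      
          ┃├────┼────┼────┼────┤           ┃      
          ┃│ 10 │ 13 │  5 │ 15 │           ┃      
          ┃├────┼────┼────┼────┤           ┃      
          ┃│  6 │ 11 │  7 │    │           ┃      
          ┃└────┴────┴────┴────┘           ┃      
          ┃Moves: 0                        ┃      
          ┃                                ┃      
          ┗━━━━━━━━━━━━━━━━━━━━━━━━━━━━━━━━┛      
           ┃45                       ┃            
           ┃$ █                      ┃            
           ┃                         ┃            
           ┃                         ┃            
           ┃                         ┃            
           ┗━━━━━━━━━━━━━━━━━━━━━━━━━┛            
                                                  
                                                  
                                                  
                                                  
                                                  
                                                  


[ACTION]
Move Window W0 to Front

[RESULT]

          ┃┌────┬────┬────┬────┐           ┃      
          ┃│  1 │  3 │  4 │  8 │           ┃      
          ┃├────┼────┼────┼────┤           ┃      
          ┃│  9 │ 12 │ 14 │  2 │           ┃      
          ┃├────┼────┼────┼────┤           ┃      
          ┃│ 10 │ 13 │  5 │ 15 │           ┃      
          ┃┏━━━━━━━━━━━━━━━━━━━━━━━━━┓     ┃      
          ┃┃ Terminal                ┃     ┃      
          ┃┠─────────────────────────┨     ┃      
          ┃┃$ wc README.md           ┃     ┃      
          ┃┃  144  1207 9394 README.m┃     ┃      
          ┗┃$ python -c "print(sum(ra┃━━━━━┛      
           ┃45                       ┃            
           ┃$ █                      ┃            
           ┃                         ┃            
           ┃                         ┃            
           ┃                         ┃            
           ┗━━━━━━━━━━━━━━━━━━━━━━━━━┛            
                                                  
                                                  
                                                  
                                                  
                                                  
                                                  


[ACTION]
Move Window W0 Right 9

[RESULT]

          ┃┌────┬────┬────┬────┐           ┃      
          ┃│  1 │  3 │  4 │  8 │           ┃      
          ┃├────┼────┼────┼────┤           ┃      
          ┃│  9 │ 12 │ 14 │  2 │           ┃      
          ┃├────┼────┼────┼────┤           ┃      
          ┃│ 10 │ 13 │  5 │ 15 │           ┃      
          ┃├────┼───┏━━━━━━━━━━━━━━━━━━━━━━━━━┓   
          ┃│  6 │ 11┃ Terminal                ┃   
          ┃└────┴───┠─────────────────────────┨   
          ┃Moves: 0 ┃$ wc README.md           ┃   
          ┃         ┃  144  1207 9394 README.m┃   
          ┗━━━━━━━━━┃$ python -c "print(sum(ra┃   
                    ┃45                       ┃   
                    ┃$ █                      ┃   
                    ┃                         ┃   
                    ┃                         ┃   
                    ┃                         ┃   
                    ┗━━━━━━━━━━━━━━━━━━━━━━━━━┛   
                                                  
                                                  
                                                  
                                                  
                                                  
                                                  


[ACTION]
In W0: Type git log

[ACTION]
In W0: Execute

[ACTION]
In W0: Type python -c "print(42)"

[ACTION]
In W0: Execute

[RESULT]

          ┃┌────┬────┬────┬────┐           ┃      
          ┃│  1 │  3 │  4 │  8 │           ┃      
          ┃├────┼────┼────┼────┤           ┃      
          ┃│  9 │ 12 │ 14 │  2 │           ┃      
          ┃├────┼────┼────┼────┤           ┃      
          ┃│ 10 │ 13 │  5 │ 15 │           ┃      
          ┃├────┼───┏━━━━━━━━━━━━━━━━━━━━━━━━━┓   
          ┃│  6 │ 11┃ Terminal                ┃   
          ┃└────┴───┠─────────────────────────┨   
          ┃Moves: 0 ┃45                       ┃   
          ┃         ┃$ git log                ┃   
          ┗━━━━━━━━━┃37248a3 Fix bug          ┃   
                    ┃2ff6bc2 Refactor         ┃   
                    ┃ac45763 Update docs      ┃   
                    ┃$ python -c "print(42)"  ┃   
                    ┃42                       ┃   
                    ┃$ █                      ┃   
                    ┗━━━━━━━━━━━━━━━━━━━━━━━━━┛   
                                                  
                                                  
                                                  
                                                  
                                                  
                                                  


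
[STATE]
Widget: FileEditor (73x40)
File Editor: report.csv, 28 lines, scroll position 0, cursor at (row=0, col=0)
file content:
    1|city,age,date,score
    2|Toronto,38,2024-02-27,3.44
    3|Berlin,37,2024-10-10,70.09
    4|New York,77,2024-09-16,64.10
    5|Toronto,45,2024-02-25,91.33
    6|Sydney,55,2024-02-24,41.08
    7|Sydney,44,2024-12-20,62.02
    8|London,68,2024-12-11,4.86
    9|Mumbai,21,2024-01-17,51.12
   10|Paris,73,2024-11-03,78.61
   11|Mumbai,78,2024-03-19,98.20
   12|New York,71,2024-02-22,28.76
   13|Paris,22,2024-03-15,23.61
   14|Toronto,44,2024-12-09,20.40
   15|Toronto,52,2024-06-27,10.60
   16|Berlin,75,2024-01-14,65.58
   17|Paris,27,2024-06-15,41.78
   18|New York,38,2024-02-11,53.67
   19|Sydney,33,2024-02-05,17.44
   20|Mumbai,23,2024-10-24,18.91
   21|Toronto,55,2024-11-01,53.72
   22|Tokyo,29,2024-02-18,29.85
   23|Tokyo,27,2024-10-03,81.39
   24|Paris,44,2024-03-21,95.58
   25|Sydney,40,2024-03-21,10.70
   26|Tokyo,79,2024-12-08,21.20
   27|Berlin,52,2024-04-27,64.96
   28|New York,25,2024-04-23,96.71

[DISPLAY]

█ity,age,date,score                                                     ▲
Toronto,38,2024-02-27,3.44                                              █
Berlin,37,2024-10-10,70.09                                              ░
New York,77,2024-09-16,64.10                                            ░
Toronto,45,2024-02-25,91.33                                             ░
Sydney,55,2024-02-24,41.08                                              ░
Sydney,44,2024-12-20,62.02                                              ░
London,68,2024-12-11,4.86                                               ░
Mumbai,21,2024-01-17,51.12                                              ░
Paris,73,2024-11-03,78.61                                               ░
Mumbai,78,2024-03-19,98.20                                              ░
New York,71,2024-02-22,28.76                                            ░
Paris,22,2024-03-15,23.61                                               ░
Toronto,44,2024-12-09,20.40                                             ░
Toronto,52,2024-06-27,10.60                                             ░
Berlin,75,2024-01-14,65.58                                              ░
Paris,27,2024-06-15,41.78                                               ░
New York,38,2024-02-11,53.67                                            ░
Sydney,33,2024-02-05,17.44                                              ░
Mumbai,23,2024-10-24,18.91                                              ░
Toronto,55,2024-11-01,53.72                                             ░
Tokyo,29,2024-02-18,29.85                                               ░
Tokyo,27,2024-10-03,81.39                                               ░
Paris,44,2024-03-21,95.58                                               ░
Sydney,40,2024-03-21,10.70                                              ░
Tokyo,79,2024-12-08,21.20                                               ░
Berlin,52,2024-04-27,64.96                                              ░
New York,25,2024-04-23,96.71                                            ░
                                                                        ░
                                                                        ░
                                                                        ░
                                                                        ░
                                                                        ░
                                                                        ░
                                                                        ░
                                                                        ░
                                                                        ░
                                                                        ░
                                                                        ░
                                                                        ▼


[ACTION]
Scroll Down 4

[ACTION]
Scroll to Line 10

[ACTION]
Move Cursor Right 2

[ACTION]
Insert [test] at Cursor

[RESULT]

citest█y,age,date,score                                                 ▲
Toronto,38,2024-02-27,3.44                                              █
Berlin,37,2024-10-10,70.09                                              ░
New York,77,2024-09-16,64.10                                            ░
Toronto,45,2024-02-25,91.33                                             ░
Sydney,55,2024-02-24,41.08                                              ░
Sydney,44,2024-12-20,62.02                                              ░
London,68,2024-12-11,4.86                                               ░
Mumbai,21,2024-01-17,51.12                                              ░
Paris,73,2024-11-03,78.61                                               ░
Mumbai,78,2024-03-19,98.20                                              ░
New York,71,2024-02-22,28.76                                            ░
Paris,22,2024-03-15,23.61                                               ░
Toronto,44,2024-12-09,20.40                                             ░
Toronto,52,2024-06-27,10.60                                             ░
Berlin,75,2024-01-14,65.58                                              ░
Paris,27,2024-06-15,41.78                                               ░
New York,38,2024-02-11,53.67                                            ░
Sydney,33,2024-02-05,17.44                                              ░
Mumbai,23,2024-10-24,18.91                                              ░
Toronto,55,2024-11-01,53.72                                             ░
Tokyo,29,2024-02-18,29.85                                               ░
Tokyo,27,2024-10-03,81.39                                               ░
Paris,44,2024-03-21,95.58                                               ░
Sydney,40,2024-03-21,10.70                                              ░
Tokyo,79,2024-12-08,21.20                                               ░
Berlin,52,2024-04-27,64.96                                              ░
New York,25,2024-04-23,96.71                                            ░
                                                                        ░
                                                                        ░
                                                                        ░
                                                                        ░
                                                                        ░
                                                                        ░
                                                                        ░
                                                                        ░
                                                                        ░
                                                                        ░
                                                                        ░
                                                                        ▼
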